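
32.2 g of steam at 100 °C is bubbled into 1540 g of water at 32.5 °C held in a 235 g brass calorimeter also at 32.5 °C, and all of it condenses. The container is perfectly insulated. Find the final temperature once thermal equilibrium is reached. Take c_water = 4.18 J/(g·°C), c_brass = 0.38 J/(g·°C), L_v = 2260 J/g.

Setting the total heat transfer to zero:
steam→water at 100 °C releases m L_v = 32.2·2260 = 72772
  condensed water 100 °C→T: 134.6(T − 100)
  original water: 6437.2(T − 32.5)
  cup: 89.3(T − 32.5)
6661.1 T = 72772 + 13460 + 212111 = 298343
T ≈ 44.79 °C — below 100 °C, confirming all the steam condensed.

T_f ≈ 44.8 °C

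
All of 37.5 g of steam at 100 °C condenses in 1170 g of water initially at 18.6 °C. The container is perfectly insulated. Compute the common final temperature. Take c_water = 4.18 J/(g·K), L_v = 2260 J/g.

Conservation of energy gives ΣQ = 0:
latent heat released on condensation: 37.5×2260 = 84750
  condensate cools 100→T: 37.5×4.18×(T − 100) = 156.75(T − 100)
  water warms: 1170×4.18×(T − 18.6) = 4890.6(T − 18.6)
5047.3 T = 84750 + 15675 + 90965 = 191390
T ≈ 37.92 °C (< 100 °C, so full condensation is consistent).

T_f ≈ 37.9 °C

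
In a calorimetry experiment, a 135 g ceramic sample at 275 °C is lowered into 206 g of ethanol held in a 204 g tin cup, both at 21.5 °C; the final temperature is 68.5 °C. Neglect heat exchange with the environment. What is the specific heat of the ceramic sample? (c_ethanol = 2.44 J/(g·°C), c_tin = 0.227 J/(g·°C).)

Energy conservation, ΣQ = 0:
135·c·(68.5 − 275) + 206·2.44·(68.5 − 21.5) + 204·0.227·(68.5 − 21.5) = 0
-27878 c = -25801
c = -25801/-27878 ≈ 0.9255 J/(g·°C)

c ≈ 0.925 J/(g·°C)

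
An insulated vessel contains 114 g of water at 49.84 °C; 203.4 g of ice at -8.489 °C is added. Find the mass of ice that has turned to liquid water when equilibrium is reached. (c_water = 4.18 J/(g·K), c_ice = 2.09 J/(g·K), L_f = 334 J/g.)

m_melted ≈ 60.3 g

Water can give up m c ΔT = 114×4.18×49.84 = 23750 J before reaching 0 °C.
Of that, 203.4×2.09×8.489 = 3608.7 J goes to bring the ice to 0 °C, leaving 20141 J.
To melt every bit of ice: 203.4×334 = 67936 J.
20141 J < 67936 J, so only part of the ice melts and the system sits at 0 °C.
Mass melted = 20141/334 ≈ 60.3 g.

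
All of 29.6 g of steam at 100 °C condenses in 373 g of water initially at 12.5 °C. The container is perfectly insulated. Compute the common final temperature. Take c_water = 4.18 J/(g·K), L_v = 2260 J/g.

T_f ≈ 58.7 °C

Conservation of energy gives ΣQ = 0:
condense steam: −29.6×2260 = −66896
  condensate cools 100→T: 29.6×4.18×(T − 100) = 123.73(T − 100)
  original water: 1559.1(T − 12.5)
1682.9 T = 66896 + 12373 + 19489 = 98758
T ≈ 58.68 °C — below 100 °C, confirming all the steam condensed.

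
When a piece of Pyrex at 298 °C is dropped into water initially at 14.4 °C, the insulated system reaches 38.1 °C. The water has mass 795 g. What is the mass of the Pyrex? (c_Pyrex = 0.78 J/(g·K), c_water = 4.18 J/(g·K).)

m ≈ 388 g

|Q_Pyrex| = |Q_water|:
m×0.78×(298 − 38.1) = 795×4.18×(38.1 − 14.4)
202.72 m = 78757  ⇒  m ≈ 388.5 g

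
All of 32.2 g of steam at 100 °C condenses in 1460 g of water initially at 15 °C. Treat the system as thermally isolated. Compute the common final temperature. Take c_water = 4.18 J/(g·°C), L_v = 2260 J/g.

T_f ≈ 28.5 °C

Energy balance with sensible and latent terms:
latent heat released on condensation: 32.2·2260 = 72772; condensate cools 100→T: 32.2·4.18·(T − 100) = 134.6(T − 100); original water: 6102.8(T − 15)
6237.4 T = 72772 + 13460 + 91542 = 177774
T ≈ 28.50 °C (< 100 °C, so full condensation is consistent).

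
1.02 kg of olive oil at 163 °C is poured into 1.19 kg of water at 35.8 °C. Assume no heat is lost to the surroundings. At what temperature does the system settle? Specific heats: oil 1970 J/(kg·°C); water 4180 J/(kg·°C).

T_f ≈ 72.4 °C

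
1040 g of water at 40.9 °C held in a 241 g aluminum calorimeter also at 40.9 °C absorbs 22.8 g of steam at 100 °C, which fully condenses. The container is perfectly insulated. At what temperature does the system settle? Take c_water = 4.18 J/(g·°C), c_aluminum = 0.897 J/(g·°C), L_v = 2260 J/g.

T_f ≈ 53.2 °C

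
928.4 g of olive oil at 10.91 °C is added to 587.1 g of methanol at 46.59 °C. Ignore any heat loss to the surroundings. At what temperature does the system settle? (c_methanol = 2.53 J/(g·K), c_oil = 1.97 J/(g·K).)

Heat lost by the methanol equals heat gained by the oil:
587.1*2.53*(46.59 − T) = 928.4*1.97*(T − 10.91)
1485.4(46.59 − T) = 1828.9(T − 10.91)
3314.3 T = 89157  ⇒  T ≈ 26.90 °C

T_f ≈ 26.9 °C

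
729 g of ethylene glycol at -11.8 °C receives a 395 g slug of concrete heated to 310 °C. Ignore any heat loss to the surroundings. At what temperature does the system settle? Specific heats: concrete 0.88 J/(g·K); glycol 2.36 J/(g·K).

T_f ≈ 42.3 °C

Energy conservation, ΣQ = 0:
395×0.88×(T − 310) + 729×2.36×(T − (-11.8)) = 0
347.6(T − 310) + 1720.4(T − (-11.8)) = 0
(347.6 + 1720.4) T = 347.6×310 + 1720.4×(-11.8)
T = 87455 / 2068 = 42.3 °C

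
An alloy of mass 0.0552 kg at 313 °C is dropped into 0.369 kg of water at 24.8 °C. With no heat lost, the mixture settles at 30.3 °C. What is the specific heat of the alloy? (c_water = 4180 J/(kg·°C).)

c ≈ 544 J/(kg·°C)

Taking heat into each body as positive, Σ m c ΔT = 0:
0.0552·c·(30.3 − 313) + 0.369·4180·(30.3 − 24.8) = 0
-15.61 c = -8483.3
c = -8483.3/-15.61 ≈ 543.6 J/(kg·°C)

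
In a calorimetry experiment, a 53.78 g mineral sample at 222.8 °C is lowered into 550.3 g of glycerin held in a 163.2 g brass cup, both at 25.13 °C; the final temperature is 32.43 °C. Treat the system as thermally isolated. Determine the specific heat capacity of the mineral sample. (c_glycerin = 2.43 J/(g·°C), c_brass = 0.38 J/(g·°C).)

c ≈ 0.998 J/(g·°C)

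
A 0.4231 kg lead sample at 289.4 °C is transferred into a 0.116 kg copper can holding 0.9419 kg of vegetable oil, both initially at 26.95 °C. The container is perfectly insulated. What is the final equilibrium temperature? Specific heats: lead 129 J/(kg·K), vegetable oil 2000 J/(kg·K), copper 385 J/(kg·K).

T_f ≈ 34.2 °C

T_f is the heat-capacity-weighted average of the initial temperatures:
T_f = (54.58*289.4 + 1883.8*26.95 + 44.66*26.95) / (54.58 + 1883.8 + 44.66)
    = 67767 / 1983 ≈ 34.17 °C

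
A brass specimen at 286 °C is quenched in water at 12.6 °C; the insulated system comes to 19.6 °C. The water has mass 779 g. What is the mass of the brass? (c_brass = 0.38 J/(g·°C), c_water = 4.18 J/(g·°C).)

m ≈ 225 g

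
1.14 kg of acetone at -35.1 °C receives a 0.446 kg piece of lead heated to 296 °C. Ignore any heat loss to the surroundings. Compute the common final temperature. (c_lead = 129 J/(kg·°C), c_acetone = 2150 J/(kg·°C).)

T_f ≈ -27.5 °C

Set heat shed by the hot body equal to heat absorbed by the cold body:
0.446·129·(296 − T) = 1.14·2150·(T − (-35.1))
57.53(296 − T) = 2451(T − (-35.1))
2508.5 T = -69000  ⇒  T ≈ -27.51 °C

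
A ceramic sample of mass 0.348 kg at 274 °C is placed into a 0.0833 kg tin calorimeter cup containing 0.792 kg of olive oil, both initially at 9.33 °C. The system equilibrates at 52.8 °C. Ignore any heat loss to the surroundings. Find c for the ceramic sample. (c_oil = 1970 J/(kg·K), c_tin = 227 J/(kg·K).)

Let T be the final temperature. ΣQ_i = 0:
0.348·c·(52.8 − 274) + 0.792·1970·(52.8 − 9.33) + 0.0833·227·(52.8 − 9.33) = 0
-76.98 c = -68646
c = -68646/-76.98 ≈ 891.8 J/(kg·K)

c ≈ 892 J/(kg·K)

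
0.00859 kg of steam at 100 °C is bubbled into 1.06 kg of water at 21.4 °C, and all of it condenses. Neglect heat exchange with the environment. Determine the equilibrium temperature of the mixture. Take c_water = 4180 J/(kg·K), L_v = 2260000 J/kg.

T_f ≈ 26.4 °C

Conservation of energy gives ΣQ = 0:
condense steam: −0.00859·2260000 = −19413; condensate cools 100→T: 0.00859·4180·(T − 100) = 35.91(T − 100); original water: 4430.8(T − 21.4)
4466.7 T = 19413 + 3590.6 + 94819 = 117823
T ≈ 26.38 °C (< 100 °C, so full condensation is consistent).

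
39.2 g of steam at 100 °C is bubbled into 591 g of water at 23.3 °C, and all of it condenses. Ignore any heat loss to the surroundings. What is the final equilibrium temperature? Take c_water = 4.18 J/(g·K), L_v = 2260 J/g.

T_f ≈ 61.7 °C

Taking heat into each body as positive, Σ m c ΔT = 0:
condense steam: −39.2×2260 = −88592; condensed water 100 °C→T: 163.86(T − 100); water warms: 591×4.18×(T − 23.3) = 2470.4(T − 23.3)
2634.2 T = 88592 + 16386 + 57560 = 162537
T ≈ 61.70 °C — below 100 °C, confirming all the steam condensed.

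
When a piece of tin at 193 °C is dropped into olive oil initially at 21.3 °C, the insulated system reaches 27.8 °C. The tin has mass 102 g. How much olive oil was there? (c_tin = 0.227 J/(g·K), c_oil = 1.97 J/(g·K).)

m ≈ 299 g

|Q_tin| = |Q_oil|:
102·0.227·(193 − 27.8) = m·1.97·(27.8 − 21.3)
12.8 m = 3825  ⇒  m ≈ 298.7 g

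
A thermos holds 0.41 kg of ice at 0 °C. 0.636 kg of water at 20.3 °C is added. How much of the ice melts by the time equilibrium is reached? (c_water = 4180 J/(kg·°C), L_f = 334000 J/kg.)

m_melted ≈ 0.162 kg

Water can give up m c ΔT = 0.636×4180×20.3 = 53967 J before reaching 0 °C.
Melting all 0.41 kg of ice would need 0.41×334000 = 136940 J.
53967 J < 136940 J, so only part of the ice melts and the system sits at 0 °C.
Mass melted = 53967/334000 ≈ 0.1616 kg.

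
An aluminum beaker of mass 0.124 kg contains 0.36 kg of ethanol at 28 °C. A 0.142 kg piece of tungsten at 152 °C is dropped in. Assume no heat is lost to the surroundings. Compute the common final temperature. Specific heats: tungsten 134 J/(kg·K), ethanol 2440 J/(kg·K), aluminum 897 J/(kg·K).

T_f ≈ 30.3 °C

Setting the total heat transfer to zero:
0.142·134·(T − 152) + 0.36·2440·(T − 28) + 0.124·897·(T − 28) = 0
19.03(T − 152) + 878.4(T − 28) + 111.23(T − 28) = 0
1008.7 T = 30602
T = 30602/1008.7 ≈ 30.34 °C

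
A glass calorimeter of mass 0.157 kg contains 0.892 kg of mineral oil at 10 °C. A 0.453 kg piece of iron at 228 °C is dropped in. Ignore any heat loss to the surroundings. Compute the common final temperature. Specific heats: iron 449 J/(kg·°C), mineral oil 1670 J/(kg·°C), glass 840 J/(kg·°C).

T_f ≈ 34.3 °C

With ΣQ=0 the equilibrium temperature is the m·c-weighted mean:
T_f = (203.4*228 + 1489.6*10 + 131.88*10) / (203.4 + 1489.6 + 131.88)
    = 62590 / 1824.9 ≈ 34.30 °C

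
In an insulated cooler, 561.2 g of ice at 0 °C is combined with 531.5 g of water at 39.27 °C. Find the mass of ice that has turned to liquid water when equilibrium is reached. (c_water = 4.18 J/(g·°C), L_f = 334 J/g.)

m_melted ≈ 261 g

Cooling the water to 0 °C releases 531.5·4.18·39.27 = 87245 J.
Melting all 561.2 g of ice would need 561.2·334 = 187441 J.
Since 87245 < 187441 J, not all the ice melts; equilibrium is at 0 °C.
Mass melted = 87245/334 ≈ 261.2 g.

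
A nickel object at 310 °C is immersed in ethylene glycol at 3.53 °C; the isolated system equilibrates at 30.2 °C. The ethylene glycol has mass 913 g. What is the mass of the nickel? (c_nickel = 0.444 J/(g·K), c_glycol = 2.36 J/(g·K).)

m ≈ 463 g

Heat gained plus heat lost sum to zero:
m·0.444·(30.2 − 310) + 913·2.36·(30.2 − 3.53) = 0
-124.23 m = -57465
m = -57465/-124.23 ≈ 462.6 g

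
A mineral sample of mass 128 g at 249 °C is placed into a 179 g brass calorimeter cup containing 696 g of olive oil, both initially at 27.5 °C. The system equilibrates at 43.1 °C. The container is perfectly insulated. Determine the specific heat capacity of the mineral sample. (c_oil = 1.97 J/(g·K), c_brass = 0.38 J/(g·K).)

c ≈ 0.852 J/(g·K)

Setting the total heat transfer to zero:
128·c·(43.1 − 249) + 696·1.97·(43.1 − 27.5) + 179·0.38·(43.1 − 27.5) = 0
-26355 c = -22451
c = -22451/-26355 ≈ 0.8518 J/(g·K)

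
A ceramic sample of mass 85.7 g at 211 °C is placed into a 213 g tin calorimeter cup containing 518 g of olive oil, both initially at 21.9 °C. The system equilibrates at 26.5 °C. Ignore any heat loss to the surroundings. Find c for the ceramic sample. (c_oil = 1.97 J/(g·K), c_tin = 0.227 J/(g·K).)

c ≈ 0.311 J/(g·K)

Energy conservation, ΣQ = 0:
85.7×c×(26.5 − 211) + 518×1.97×(26.5 − 21.9) + 213×0.227×(26.5 − 21.9) = 0
-15812 c = -4916.5
c = -4916.5/-15812 ≈ 0.3109 J/(g·K)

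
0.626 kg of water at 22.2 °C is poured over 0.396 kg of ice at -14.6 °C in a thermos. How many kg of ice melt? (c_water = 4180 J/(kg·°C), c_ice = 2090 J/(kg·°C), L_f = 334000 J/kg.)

m_melted ≈ 0.138 kg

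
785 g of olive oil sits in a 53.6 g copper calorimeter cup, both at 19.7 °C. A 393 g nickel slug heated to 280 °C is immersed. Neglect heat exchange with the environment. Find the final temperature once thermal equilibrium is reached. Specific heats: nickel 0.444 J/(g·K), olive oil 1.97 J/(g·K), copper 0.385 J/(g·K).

T_f ≈ 45.8 °C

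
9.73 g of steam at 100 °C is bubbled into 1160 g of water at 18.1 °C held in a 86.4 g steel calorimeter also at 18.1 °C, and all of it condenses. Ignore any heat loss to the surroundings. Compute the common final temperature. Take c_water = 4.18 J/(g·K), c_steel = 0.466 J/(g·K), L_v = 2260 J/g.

T_f ≈ 23.2 °C

Taking heat into each body as positive, Σ m c ΔT = 0:
condense steam: −9.73×2260 = −21990; condensed water 100 °C→T: 40.67(T − 100); water warms: 1160×4.18×(T − 18.1) = 4848.8(T − 18.1); steel cup: 86.4×0.466×(T − 18.1) = 40.26(T − 18.1)
4929.7 T = 21990 + 4067.1 + 88492 = 114549
T ≈ 23.24 °C (< 100 °C, so full condensation is consistent).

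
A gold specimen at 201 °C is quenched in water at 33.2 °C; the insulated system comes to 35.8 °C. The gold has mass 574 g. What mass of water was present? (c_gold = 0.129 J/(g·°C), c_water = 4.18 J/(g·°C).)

m ≈ 1130 g

Heat lost by the gold = heat gained by the water:
574×0.129×(201 − 35.8) = m×4.18×(35.8 − 33.2)
10.87 m = 12232  ⇒  m ≈ 1126 g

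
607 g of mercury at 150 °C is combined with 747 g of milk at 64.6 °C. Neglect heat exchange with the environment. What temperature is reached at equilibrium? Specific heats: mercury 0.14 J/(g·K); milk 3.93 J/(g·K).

Let T be the final temperature. ΣQ_i = 0:
607*0.14*(T − 150) + 747*3.93*(T − 64.6) = 0
(84.98 + 2935.7) T = 84.98*150 + 2935.7*64.6
T = 202394/3020.7 ≈ 67.00 °C

T_f ≈ 67.0 °C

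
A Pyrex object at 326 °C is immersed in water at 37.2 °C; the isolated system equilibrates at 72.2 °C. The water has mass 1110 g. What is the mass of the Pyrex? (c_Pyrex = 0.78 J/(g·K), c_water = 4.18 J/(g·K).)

m ≈ 820 g

Taking heat into each body as positive, Σ m c ΔT = 0:
m·0.78·(72.2 − 326) + 1110·4.18·(72.2 − 37.2) = 0
-197.96 m = -162393
m = -162393/-197.96 ≈ 820.3 g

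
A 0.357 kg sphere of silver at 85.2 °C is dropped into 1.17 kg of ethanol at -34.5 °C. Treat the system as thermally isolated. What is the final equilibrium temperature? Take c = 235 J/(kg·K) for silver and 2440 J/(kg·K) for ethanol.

Taking heat into each body as positive, Σ m c ΔT = 0:
0.357×235×(T − 85.2) + 1.17×2440×(T − (-34.5)) = 0
(83.89 + 2854.8) T = 83.89×85.2 + 2854.8×(-34.5)
T = -91343/2938.7 ≈ -31.08 °C

T_f ≈ -31.1 °C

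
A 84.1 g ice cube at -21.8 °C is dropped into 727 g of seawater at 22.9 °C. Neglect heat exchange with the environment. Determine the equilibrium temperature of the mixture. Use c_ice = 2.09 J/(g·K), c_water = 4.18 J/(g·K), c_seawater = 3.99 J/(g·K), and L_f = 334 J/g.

T_f ≈ 10.6 °C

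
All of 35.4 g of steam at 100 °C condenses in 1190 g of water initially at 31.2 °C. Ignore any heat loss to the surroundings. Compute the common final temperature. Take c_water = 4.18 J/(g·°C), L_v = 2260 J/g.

T_f ≈ 48.8 °C

Heat gained plus heat lost sum to zero:
latent heat released on condensation: 35.4×2260 = 80004
  condensed water 100 °C→T: 147.97(T − 100)
  original water: 4974.2(T − 31.2)
5122.2 T = 80004 + 14797 + 155195 = 249996
T ≈ 48.81 °C, under the boiling point, so the assumption holds.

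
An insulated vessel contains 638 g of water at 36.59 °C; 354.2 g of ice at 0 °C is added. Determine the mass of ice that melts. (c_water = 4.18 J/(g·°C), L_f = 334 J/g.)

m_melted ≈ 292 g

Cooling the water to 0 °C releases 638·4.18·36.59 = 97580 J.
Melting all 354.2 g of ice would need 354.2·334 = 118303 J.
That's not enough to melt it all — equilibrium is at 0 °C with ice remaining.
m_melted·334 = 97580  ⇒  m_melted ≈ 292.2 g.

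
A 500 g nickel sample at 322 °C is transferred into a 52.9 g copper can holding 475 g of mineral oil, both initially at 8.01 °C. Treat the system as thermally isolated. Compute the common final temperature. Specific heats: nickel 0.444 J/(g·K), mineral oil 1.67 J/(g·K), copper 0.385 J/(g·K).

Setting the total heat transfer to zero:
500*0.444*(T − 322) + 475*1.67*(T − 8.01) + 52.9*0.385*(T − 8.01) = 0
222(T − 322) + 793.25(T − 8.01) + 20.37(T − 8.01) = 0
(222 + 793.25 + 20.37) T = 222*322 + 793.25*8.01 + 20.37*8.01
T = 78001 / 1035.6 = 75.3 °C

T_f ≈ 75.3 °C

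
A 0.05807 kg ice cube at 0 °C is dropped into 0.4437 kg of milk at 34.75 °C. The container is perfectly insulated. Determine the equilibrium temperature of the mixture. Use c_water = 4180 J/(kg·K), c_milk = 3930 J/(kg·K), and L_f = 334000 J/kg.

T_f ≈ 20.7 °C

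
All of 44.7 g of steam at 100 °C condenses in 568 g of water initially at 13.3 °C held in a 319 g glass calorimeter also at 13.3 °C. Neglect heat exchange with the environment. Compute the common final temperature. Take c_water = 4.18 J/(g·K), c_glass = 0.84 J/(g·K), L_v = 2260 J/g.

T_f ≈ 54.7 °C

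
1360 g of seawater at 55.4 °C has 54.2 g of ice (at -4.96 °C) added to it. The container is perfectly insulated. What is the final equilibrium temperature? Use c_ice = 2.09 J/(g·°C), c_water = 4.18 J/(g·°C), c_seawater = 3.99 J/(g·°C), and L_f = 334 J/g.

T_f ≈ 49.9 °C

Sum of m c ΔT and latent-heat terms is zero:
warm ice to 0 °C: 54.2×2.09×(0 − (-4.96)) = 561.86
  fusion: m_ice L_f = 54.2×334 = 18103
  warm the meltwater: 226.56 T
  seawater: 5426.4(T − 55.4)
5653 T = 300623 − 18665 = 281958
T ≈ 49.88 °C — above 0 °C, consistent with complete melting.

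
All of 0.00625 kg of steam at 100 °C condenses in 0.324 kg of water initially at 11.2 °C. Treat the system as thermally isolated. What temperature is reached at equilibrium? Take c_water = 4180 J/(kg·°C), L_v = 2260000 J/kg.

Let T be the final temperature. ΣQ_i = 0:
latent heat released on condensation: 0.00625·2260000 = 14125
  condensed water 100 °C→T: 26.12(T − 100)
  water warms: 0.324·4180·(T − 11.2) = 1354.3(T − 11.2)
1380.4 T = 14125 + 2612.5 + 15168 = 31906
T ≈ 23.11 °C, under the boiling point, so the assumption holds.

T_f ≈ 23.1 °C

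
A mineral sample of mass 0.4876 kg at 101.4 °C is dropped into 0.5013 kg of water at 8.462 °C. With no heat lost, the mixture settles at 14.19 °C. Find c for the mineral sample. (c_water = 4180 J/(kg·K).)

c ≈ 282 J/(kg·K)

m_s c (T_s − T_f) = m_water c_water (T_f − T_0):
0.4876×c×(101.4 − 14.19) = 0.5013×4180×(14.19 − 8.462)
42.52 c = 12003  ⇒  c ≈ 282.3 J/(kg·K)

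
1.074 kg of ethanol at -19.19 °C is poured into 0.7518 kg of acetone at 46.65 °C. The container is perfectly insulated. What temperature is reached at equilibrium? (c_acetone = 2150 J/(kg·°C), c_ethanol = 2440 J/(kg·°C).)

T_f ≈ 5.9 °C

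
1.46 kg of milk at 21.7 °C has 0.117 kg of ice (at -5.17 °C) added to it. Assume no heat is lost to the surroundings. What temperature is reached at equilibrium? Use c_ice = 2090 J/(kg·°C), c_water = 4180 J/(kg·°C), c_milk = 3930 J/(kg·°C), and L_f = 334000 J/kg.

T_f ≈ 13.5 °C

Net heat exchanged in the isolated system is zero:
ice -5.17→0 °C: 0.117×2090×5.17 = 1264.2
  melt ice: 0.117×334000 = 39078
  warm the meltwater: 489.06 T
  milk: 5737.8(T − 21.7)
6226.9 T = 124510 − 40342 = 84168
T ≈ 13.52 °C (positive, so assuming full melt was valid).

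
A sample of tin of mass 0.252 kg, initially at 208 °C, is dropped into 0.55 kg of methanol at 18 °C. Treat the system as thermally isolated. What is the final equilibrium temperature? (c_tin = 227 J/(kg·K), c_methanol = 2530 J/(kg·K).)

T_f is the heat-capacity-weighted average of the initial temperatures:
T_f = (57.2*208 + 1391.5*18) / (57.2 + 1391.5)
    = 36945 / 1448.7 ≈ 25.50 °C

T_f ≈ 25.5 °C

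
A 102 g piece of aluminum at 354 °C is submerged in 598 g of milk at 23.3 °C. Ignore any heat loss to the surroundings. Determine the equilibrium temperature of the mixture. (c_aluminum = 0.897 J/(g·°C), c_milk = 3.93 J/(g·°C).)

T_f ≈ 35.7 °C

With ΣQ=0 the equilibrium temperature is the m·c-weighted mean:
T_f = (91.49×354 + 2350.1×23.3) / (91.49 + 2350.1)
    = 87147 / 2441.6 ≈ 35.69 °C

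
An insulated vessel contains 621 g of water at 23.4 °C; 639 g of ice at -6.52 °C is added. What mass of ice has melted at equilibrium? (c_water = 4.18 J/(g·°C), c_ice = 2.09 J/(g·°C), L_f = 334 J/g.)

m_melted ≈ 156 g

Cooling the water to 0 °C releases 621×4.18×23.4 = 60741 J.
Warming the ice to 0 °C takes 639×2.09×6.52 = 8707.5 J, leaving 52034 J for melting.
Melting all 639 g of ice would need 639×334 = 213426 J.
Since 52034 < 213426 J, not all the ice melts; equilibrium is at 0 °C.
Mass melted = 52034/334 ≈ 155.8 g.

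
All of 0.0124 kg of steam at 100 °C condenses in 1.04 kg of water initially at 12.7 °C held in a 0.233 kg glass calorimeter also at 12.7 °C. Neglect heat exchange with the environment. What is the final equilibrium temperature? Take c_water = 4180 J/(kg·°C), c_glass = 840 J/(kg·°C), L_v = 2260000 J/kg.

T_f ≈ 19.8 °C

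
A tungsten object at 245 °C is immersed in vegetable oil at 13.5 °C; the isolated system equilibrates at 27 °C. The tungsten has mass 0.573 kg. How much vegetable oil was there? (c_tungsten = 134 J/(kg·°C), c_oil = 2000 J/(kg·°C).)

m ≈ 0.62 kg

Heat gained plus heat lost sum to zero:
0.573·134·(27 − 245) + m·2000·(27 − 13.5) = 0
27000 m = 16738
m = 16738/27000 ≈ 0.6199 kg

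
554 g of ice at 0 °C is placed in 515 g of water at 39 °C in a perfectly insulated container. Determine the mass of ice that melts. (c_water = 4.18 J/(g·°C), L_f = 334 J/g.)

m_melted ≈ 251 g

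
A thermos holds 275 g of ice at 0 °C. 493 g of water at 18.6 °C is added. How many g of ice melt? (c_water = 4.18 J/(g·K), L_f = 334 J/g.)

Heat available from the water dropping to 0 °C: 493×4.18×18.6 = 38330 J.
Fully melting the ice requires m_ice L_f = 275×334 = 91850 J.
Since 38330 < 91850 J, not all the ice melts; equilibrium is at 0 °C.
m_melted×334 = 38330  ⇒  m_melted ≈ 114.8 g.

m_melted ≈ 115 g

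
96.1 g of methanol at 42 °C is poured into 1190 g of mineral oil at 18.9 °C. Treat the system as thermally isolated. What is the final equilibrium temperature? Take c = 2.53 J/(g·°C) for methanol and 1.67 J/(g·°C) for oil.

Setting the total heat transfer to zero:
96.1×2.53×(T − 42) + 1190×1.67×(T − 18.9) = 0
2230.4 T = 47772
T = 47772 / 2230.4 = 21.4 °C

T_f ≈ 21.4 °C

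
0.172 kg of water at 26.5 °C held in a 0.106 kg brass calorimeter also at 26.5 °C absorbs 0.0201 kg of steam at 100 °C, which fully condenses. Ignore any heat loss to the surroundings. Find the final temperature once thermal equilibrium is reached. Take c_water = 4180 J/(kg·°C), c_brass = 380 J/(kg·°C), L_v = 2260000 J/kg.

T_f ≈ 87.7 °C

Net heat exchanged in the isolated system is zero:
latent heat released on condensation: 0.0201×2260000 = 45426; condensed water 100 °C→T: 84.02(T − 100); water warms: 0.172×4180×(T − 26.5) = 718.96(T − 26.5); cup: 40.28(T − 26.5)
843.26 T = 45426 + 8401.8 + 20120 = 73948
T ≈ 87.69 °C (< 100 °C, so full condensation is consistent).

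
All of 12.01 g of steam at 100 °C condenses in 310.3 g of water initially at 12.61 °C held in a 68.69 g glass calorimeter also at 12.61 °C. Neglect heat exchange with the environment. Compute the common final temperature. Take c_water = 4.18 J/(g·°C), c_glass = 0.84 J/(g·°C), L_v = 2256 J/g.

Heat gained plus heat lost sum to zero:
latent heat released on condensation: 12.01×2256 = 27095; condensed water 100 °C→T: 50.2(T − 100); water warms: 310.3×4.18×(T − 12.61) = 1297.1(T − 12.61); cup: 57.7(T − 12.61)
1405 T = 27095 + 5020.2 + 17083 = 49198
T ≈ 35.02 °C, under the boiling point, so the assumption holds.

T_f ≈ 35.0 °C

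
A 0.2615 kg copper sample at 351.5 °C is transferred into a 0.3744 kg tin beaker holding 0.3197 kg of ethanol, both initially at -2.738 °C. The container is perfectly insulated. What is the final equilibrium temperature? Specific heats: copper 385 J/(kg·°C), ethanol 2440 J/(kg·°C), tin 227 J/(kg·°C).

T_f ≈ 34.2 °C

T_f is the heat-capacity-weighted average of the initial temperatures:
T_f = (100.68×351.5 + 780.07×(-2.738) + 84.99×(-2.738)) / (100.68 + 780.07 + 84.99)
    = 33020 / 965.73 ≈ 34.19 °C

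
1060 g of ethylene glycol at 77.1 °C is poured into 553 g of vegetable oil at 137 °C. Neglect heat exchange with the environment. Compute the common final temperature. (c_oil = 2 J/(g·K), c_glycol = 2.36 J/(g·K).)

Setting the total heat transfer to zero:
553×2×(T − 137) + 1060×2.36×(T − 77.1) = 0
1106(T − 137) + 2501.6(T − 77.1) = 0
3607.6 T = 344395
T = 344395 / 3607.6 = 95.5 °C

T_f ≈ 95.5 °C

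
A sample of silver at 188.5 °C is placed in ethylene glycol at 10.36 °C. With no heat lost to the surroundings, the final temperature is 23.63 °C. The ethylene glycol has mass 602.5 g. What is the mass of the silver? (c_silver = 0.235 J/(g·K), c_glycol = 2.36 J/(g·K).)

m ≈ 487 g

Heat lost by the silver = heat gained by the glycol:
m·0.235·(188.5 − 23.63) = 602.5·2.36·(23.63 − 10.36)
38.74 m = 18869  ⇒  m ≈ 487 g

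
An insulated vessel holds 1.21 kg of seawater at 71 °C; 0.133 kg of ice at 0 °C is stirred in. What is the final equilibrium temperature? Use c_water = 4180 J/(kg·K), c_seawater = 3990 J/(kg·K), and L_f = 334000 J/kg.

T_f ≈ 55.4 °C

Conservation of energy gives ΣQ = 0:
fusion: m_ice L_f = 0.133×334000 = 44422
  warm the meltwater: 555.94 T
  seawater: 4827.9(T − 71)
5383.8 T = 342781 − 44422 = 298359
T ≈ 55.42 °C — above 0 °C, consistent with complete melting.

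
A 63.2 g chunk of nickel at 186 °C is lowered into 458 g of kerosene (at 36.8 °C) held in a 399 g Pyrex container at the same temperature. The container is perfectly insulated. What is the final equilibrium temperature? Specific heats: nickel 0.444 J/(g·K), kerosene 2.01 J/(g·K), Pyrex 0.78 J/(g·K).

T_f ≈ 40.1 °C

T_f = Σ m_i c_i T_i / Σ m_i c_i:
T_f = (28.06*186 + 920.58*36.8 + 311.22*36.8) / (28.06 + 920.58 + 311.22)
    = 50550 / 1259.9 ≈ 40.12 °C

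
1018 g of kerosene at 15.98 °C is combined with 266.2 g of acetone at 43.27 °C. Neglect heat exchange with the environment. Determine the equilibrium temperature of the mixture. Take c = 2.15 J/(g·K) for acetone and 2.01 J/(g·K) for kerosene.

T_f ≈ 21.9 °C

Conservation of energy gives ΣQ = 0:
266.2·2.15·(T − 43.27) + 1018·2.01·(T − 15.98) = 0
2618.5 T = 57463
T = 57463 / 2618.5 = 21.9 °C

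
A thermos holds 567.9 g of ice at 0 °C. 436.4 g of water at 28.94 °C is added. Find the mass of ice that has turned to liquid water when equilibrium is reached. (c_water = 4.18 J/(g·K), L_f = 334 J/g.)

m_melted ≈ 158 g

Water can give up m c ΔT = 436.4·4.18·28.94 = 52791 J before reaching 0 °C.
Fully melting the ice requires m_ice L_f = 567.9·334 = 189679 J.
Since 52791 < 189679 J, not all the ice melts; equilibrium is at 0 °C.
Mass melted = 52791/334 ≈ 158.1 g.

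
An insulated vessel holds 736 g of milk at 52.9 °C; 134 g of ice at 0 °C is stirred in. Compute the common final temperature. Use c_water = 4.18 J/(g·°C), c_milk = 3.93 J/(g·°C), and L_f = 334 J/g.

Net heat exchanged in the isolated system is zero:
latent heat to melt: 134·334 = 44756
  meltwater 0→T: 134·4.18·T = 560.12 T
  milk: 2892.5(T − 52.9)
3452.6 T = 153012 − 44756 = 108256
T ≈ 31.35 °C — above 0 °C, consistent with complete melting.

T_f ≈ 31.4 °C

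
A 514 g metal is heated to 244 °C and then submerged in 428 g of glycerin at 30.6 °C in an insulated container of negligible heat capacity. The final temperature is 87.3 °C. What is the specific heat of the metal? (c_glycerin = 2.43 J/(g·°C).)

Taking heat into each body as positive, Σ m c ΔT = 0:
514·c·(87.3 − 244) + 428·2.43·(87.3 − 30.6) = 0
-80544 c = -58970
c = -58970/-80544 ≈ 0.7322 J/(g·°C)

c ≈ 0.732 J/(g·°C)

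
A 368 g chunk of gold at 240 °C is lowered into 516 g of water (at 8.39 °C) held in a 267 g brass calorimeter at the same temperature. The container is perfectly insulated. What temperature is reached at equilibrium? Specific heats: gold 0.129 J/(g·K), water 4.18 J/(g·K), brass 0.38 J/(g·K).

T_f ≈ 13.2 °C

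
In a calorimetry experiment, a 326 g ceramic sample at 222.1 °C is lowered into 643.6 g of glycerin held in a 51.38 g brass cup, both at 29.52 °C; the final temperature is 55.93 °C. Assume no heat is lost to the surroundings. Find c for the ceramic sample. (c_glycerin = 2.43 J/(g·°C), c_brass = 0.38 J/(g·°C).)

c ≈ 0.772 J/(g·°C)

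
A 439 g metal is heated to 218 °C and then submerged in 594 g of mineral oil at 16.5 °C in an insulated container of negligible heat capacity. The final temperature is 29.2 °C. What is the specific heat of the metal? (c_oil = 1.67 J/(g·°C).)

c ≈ 0.152 J/(g·°C)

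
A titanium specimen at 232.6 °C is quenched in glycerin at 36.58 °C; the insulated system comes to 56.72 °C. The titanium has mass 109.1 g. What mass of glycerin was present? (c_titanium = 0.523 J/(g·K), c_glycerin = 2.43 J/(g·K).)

Taking heat into each body as positive, Σ m c ΔT = 0:
109.1·0.523·(56.72 − 232.6) + m·2.43·(56.72 − 36.58) = 0
48.94 m = 10036
m = 10036/48.94 ≈ 205.1 g

m ≈ 205 g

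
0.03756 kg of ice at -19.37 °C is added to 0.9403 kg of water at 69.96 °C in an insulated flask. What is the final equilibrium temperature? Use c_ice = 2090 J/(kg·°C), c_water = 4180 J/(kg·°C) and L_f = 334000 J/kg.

T_f ≈ 63.8 °C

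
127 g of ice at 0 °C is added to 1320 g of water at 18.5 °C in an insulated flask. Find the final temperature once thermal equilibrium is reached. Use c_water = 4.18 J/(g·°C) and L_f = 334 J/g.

T_f ≈ 9.9 °C

Energy conservation, ΣQ = 0:
fusion: m_ice L_f = 127×334 = 42418; warm the meltwater: 530.86 T; water: 5517.6(T − 18.5)
6048.5 T = 102076 − 42418 = 59658
T ≈ 9.86 °C — above 0 °C, consistent with complete melting.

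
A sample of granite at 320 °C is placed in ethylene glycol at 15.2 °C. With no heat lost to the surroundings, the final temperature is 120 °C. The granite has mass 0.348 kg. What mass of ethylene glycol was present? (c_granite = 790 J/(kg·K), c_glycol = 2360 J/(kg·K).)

m ≈ 0.222 kg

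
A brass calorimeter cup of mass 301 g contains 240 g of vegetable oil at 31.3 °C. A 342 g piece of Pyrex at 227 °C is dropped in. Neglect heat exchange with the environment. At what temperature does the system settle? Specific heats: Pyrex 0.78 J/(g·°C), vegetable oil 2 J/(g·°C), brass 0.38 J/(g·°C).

Heat gained plus heat lost sum to zero:
342*0.78*(T − 227) + 240*2*(T − 31.3) + 301*0.38*(T − 31.3) = 0
861.14 T = 79159
T = 79159/861.14 ≈ 91.92 °C

T_f ≈ 91.9 °C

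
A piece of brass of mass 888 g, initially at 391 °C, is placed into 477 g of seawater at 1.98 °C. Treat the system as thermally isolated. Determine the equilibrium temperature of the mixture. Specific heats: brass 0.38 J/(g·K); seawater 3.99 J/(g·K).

T_f is the heat-capacity-weighted average of the initial temperatures:
T_f = (337.44×391 + 1903.2×1.98) / (337.44 + 1903.2)
    = 135707 / 2240.7 ≈ 60.57 °C

T_f ≈ 60.6 °C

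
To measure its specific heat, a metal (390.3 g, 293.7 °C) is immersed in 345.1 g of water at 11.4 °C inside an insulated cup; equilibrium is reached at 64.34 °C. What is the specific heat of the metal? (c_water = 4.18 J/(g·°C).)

Net heat exchanged in the isolated system is zero:
390.3×c×(64.34 − 293.7) + 345.1×4.18×(64.34 − 11.4) = 0
-89519 c = -76367
c = -76367/-89519 ≈ 0.8531 J/(g·°C)

c ≈ 0.853 J/(g·°C)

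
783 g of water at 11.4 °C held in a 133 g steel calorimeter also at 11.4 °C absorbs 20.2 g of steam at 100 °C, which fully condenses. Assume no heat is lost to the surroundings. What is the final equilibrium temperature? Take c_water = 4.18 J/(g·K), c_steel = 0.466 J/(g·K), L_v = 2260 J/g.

T_f ≈ 26.9 °C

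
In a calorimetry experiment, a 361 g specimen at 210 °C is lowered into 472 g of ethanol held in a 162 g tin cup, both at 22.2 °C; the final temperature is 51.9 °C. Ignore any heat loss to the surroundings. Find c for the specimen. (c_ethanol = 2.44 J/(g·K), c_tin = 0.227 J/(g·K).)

Heat gained plus heat lost sum to zero:
361·c·(51.9 − 210) + 472·2.44·(51.9 − 22.2) + 162·0.227·(51.9 − 22.2) = 0
-57074 c = -35297
c = -35297/-57074 ≈ 0.6184 J/(g·K)

c ≈ 0.618 J/(g·K)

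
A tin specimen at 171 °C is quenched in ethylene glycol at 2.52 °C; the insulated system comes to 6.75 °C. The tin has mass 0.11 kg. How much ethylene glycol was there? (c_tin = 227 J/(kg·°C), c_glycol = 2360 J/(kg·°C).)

Let T be the final temperature. ΣQ_i = 0:
0.11·227·(6.75 − 171) + m·2360·(6.75 − 2.52) = 0
9982.8 m = 4101.3
m = 4101.3/9982.8 ≈ 0.4108 kg

m ≈ 0.411 kg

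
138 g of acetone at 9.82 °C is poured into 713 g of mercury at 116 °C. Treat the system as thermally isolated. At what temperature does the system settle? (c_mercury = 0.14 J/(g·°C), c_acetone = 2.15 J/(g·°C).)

T_f ≈ 36.5 °C

Conservation of energy gives ΣQ = 0:
713*0.14*(T − 116) + 138*2.15*(T − 9.82) = 0
99.82(T − 116) + 296.7(T − 9.82) = 0
396.52 T = 14493
T = 14493 / 396.52 = 36.5 °C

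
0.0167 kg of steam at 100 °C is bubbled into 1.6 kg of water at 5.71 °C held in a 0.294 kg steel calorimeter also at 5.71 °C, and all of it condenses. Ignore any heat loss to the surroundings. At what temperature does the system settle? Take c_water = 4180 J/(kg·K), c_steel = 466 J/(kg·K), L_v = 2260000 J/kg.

Net heat exchanged in the isolated system is zero:
condense steam: −0.0167×2260000 = −37742
  condensed water 100 °C→T: 69.81(T − 100)
  original water: 6688(T − 5.71)
  cup: 137(T − 5.71)
6894.8 T = 37742 + 6980.6 + 38971 = 83693
T ≈ 12.14 °C, under the boiling point, so the assumption holds.

T_f ≈ 12.1 °C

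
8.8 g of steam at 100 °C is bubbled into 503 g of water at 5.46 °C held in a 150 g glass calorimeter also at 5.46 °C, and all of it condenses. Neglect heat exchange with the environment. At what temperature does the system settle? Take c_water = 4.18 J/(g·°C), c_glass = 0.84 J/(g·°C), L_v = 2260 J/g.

Net heat exchanged in the isolated system is zero:
steam→water at 100 °C releases m L_v = 8.8×2260 = 19888; condensed water 100 °C→T: 36.78(T − 100); water warms: 503×4.18×(T − 5.46) = 2102.5(T − 5.46); cup: 126(T − 5.46)
2265.3 T = 19888 + 3678.4 + 12168 = 35734
T ≈ 15.77 °C — below 100 °C, confirming all the steam condensed.

T_f ≈ 15.8 °C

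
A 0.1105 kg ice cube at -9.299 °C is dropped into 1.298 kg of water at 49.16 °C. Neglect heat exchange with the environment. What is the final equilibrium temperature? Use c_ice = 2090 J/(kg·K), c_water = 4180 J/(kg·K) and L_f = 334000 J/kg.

Setting the total heat transfer to zero:
ice -9.299→0 °C: 0.1105·2090·9.299 = 2147.6
  fusion: m_ice L_f = 0.1105·334000 = 36907
  warm the meltwater: 461.89 T
  water: 5425.6(T − 49.16)
5887.5 T = 266724 − 39055 = 227670
T ≈ 38.67 °C. Since T > 0 °C, the all-ice-melts assumption holds.

T_f ≈ 38.7 °C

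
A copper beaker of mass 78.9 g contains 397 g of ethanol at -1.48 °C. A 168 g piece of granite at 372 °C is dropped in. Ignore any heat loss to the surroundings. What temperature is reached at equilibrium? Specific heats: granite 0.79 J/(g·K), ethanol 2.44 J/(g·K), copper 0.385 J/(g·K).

Let T be the final temperature. ΣQ_i = 0:
168·0.79·(T − 372) + 397·2.44·(T − (-1.48)) + 78.9·0.385·(T − (-1.48)) = 0
132.72(T − 372) + 968.68(T − (-1.48)) + 30.38(T − (-1.48)) = 0
(132.72 + 968.68 + 30.38) T = 132.72·372 + 968.68·(-1.48) + 30.38·(-1.48)
T = 47893/1131.8 ≈ 42.32 °C

T_f ≈ 42.3 °C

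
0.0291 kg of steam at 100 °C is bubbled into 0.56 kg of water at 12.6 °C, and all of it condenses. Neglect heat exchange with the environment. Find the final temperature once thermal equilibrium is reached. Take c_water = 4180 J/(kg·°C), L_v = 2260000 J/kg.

Conservation of energy gives ΣQ = 0:
steam→water at 100 °C releases m L_v = 0.0291·2260000 = 65766; condensed water 100 °C→T: 121.64(T − 100); water warms: 0.56·4180·(T − 12.6) = 2340.8(T − 12.6)
2462.4 T = 65766 + 12164 + 29494 = 107424
T ≈ 43.63 °C (< 100 °C, so full condensation is consistent).

T_f ≈ 43.6 °C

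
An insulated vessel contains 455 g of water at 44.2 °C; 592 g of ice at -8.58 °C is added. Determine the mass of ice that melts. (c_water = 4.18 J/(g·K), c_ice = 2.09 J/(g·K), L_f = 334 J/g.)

Heat available from the water dropping to 0 °C: 455×4.18×44.2 = 84064 J.
Warming the ice to 0 °C takes 592×2.09×8.58 = 10616 J, leaving 73448 J for melting.
Fully melting the ice requires m_ice L_f = 592×334 = 197728 J.
Since 73448 < 197728 J, not all the ice melts; equilibrium is at 0 °C.
Mass melted = 73448/334 ≈ 219.9 g.

m_melted ≈ 220 g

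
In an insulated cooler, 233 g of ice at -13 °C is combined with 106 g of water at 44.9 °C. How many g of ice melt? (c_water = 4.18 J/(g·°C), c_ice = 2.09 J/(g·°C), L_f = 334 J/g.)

m_melted ≈ 40.6 g

Water can give up m c ΔT = 106·4.18·44.9 = 19894 J before reaching 0 °C.
Of that, 233·2.09·13 = 6330.6 J goes to bring the ice to 0 °C, leaving 13564 J.
Melting all 233 g of ice would need 233·334 = 77822 J.
Since 13564 < 77822 J, not all the ice melts; equilibrium is at 0 °C.
m_melted·334 = 13564  ⇒  m_melted ≈ 40.61 g.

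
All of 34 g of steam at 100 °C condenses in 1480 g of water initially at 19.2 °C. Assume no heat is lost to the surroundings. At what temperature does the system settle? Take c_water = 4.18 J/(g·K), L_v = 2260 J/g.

Energy balance with sensible and latent terms:
latent heat released on condensation: 34×2260 = 76840; condensed water 100 °C→T: 142.12(T − 100); original water: 6186.4(T − 19.2)
6328.5 T = 76840 + 14212 + 118779 = 209831
T ≈ 33.16 °C (< 100 °C, so full condensation is consistent).

T_f ≈ 33.2 °C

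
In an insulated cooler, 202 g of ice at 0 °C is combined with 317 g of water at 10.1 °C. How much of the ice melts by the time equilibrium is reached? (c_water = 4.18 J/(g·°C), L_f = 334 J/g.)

Heat available from the water dropping to 0 °C: 317·4.18·10.1 = 13383 J.
Melting all 202 g of ice would need 202·334 = 67468 J.
13383 J < 67468 J, so only part of the ice melts and the system sits at 0 °C.
Mass melted = 13383/334 ≈ 40.07 g.

m_melted ≈ 40.1 g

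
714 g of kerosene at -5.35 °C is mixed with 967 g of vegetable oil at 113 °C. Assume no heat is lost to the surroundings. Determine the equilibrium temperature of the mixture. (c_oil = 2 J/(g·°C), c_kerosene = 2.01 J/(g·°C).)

Heat gained plus heat lost sum to zero:
967·2·(T − 113) + 714·2.01·(T − (-5.35)) = 0
1934(T − 113) + 1435.1(T − (-5.35)) = 0
3369.1 T = 210864
T = 210864 / 3369.1 = 62.6 °C

T_f ≈ 62.6 °C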